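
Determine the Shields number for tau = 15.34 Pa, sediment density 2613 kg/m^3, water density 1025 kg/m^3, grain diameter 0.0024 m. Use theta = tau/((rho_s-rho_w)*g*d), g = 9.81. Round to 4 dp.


theta = tau / ((rho_s - rho_w) * g * d)
rho_s - rho_w = 2613 - 1025 = 1588
Denominator = 1588 * 9.81 * 0.0024 = 37.387872
theta = 15.34 / 37.387872
theta = 0.4103

0.4103


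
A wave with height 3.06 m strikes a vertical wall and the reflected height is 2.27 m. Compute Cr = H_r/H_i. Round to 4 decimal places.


Cr = H_r / H_i
Cr = 2.27 / 3.06
Cr = 0.7418

0.7418


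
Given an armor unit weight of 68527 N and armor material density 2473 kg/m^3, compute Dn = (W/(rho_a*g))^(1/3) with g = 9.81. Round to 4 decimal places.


V = W / (rho_a * g)
V = 68527 / (2473 * 9.81)
V = 68527 / 24260.13
V = 2.824676 m^3
Dn = V^(1/3) = 2.824676^(1/3)
Dn = 1.4136 m

1.4136


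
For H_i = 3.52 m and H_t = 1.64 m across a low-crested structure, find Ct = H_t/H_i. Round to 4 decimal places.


Ct = H_t / H_i
Ct = 1.64 / 3.52
Ct = 0.4659

0.4659


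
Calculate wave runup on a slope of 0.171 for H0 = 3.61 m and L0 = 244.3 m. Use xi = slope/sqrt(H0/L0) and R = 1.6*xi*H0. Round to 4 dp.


xi = slope / sqrt(H0/L0)
H0/L0 = 3.61/244.3 = 0.014777
sqrt(0.014777) = 0.121560
xi = 0.171 / 0.121560 = 1.406709
R = 1.6 * xi * H0 = 1.6 * 1.406709 * 3.61
R = 8.1252 m

8.1252


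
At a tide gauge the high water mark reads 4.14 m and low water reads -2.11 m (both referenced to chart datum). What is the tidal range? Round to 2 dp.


Tidal range = High water - Low water
Tidal range = 4.14 - (-2.11)
Tidal range = 6.25 m

6.25


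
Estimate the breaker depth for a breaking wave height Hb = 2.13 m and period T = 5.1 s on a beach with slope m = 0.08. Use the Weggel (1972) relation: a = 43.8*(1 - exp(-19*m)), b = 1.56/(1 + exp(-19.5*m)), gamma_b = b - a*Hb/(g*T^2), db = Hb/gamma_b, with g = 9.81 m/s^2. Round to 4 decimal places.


a = 43.8 * (1 - exp(-19 * m))
exp(-19 * 0.08) = exp(-1.5200) = 0.218712
a = 43.8 * (1 - 0.218712) = 34.220419
b = 1.56 / (1 + exp(-19.5 * m))
exp(-19.5 * 0.08) = exp(-1.5600) = 0.210136
b = 1.56 / (1 + 0.210136) = 1.289111
Hb / (g * T^2) = 2.13 / (9.81 * 5.1^2) = 2.13 / 255.1581 = 0.00834777
gamma_b = b - a * Hb/(g*T^2) = 1.289111 - 34.220419 * 0.00834777 = 1.003447
db = Hb / gamma_b = 2.13 / 1.003447
db = 2.1227 m

2.1227


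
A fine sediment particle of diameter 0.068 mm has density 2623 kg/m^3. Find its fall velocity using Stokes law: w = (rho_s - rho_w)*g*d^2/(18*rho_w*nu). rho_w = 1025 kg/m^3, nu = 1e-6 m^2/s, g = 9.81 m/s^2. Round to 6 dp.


w = (rho_s - rho_w) * g * d^2 / (18 * rho_w * nu)
d = 0.068 mm = 0.000068 m
rho_s - rho_w = 2623 - 1025 = 1598
Numerator = 1598 * 9.81 * (0.000068)^2 = 0.000072487581
Denominator = 18 * 1025 * 1e-6 = 0.018450
w = 0.003929 m/s

0.003929


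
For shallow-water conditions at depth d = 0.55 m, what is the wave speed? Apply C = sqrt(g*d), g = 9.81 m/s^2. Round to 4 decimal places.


Using the shallow-water approximation:
C = sqrt(g * d) = sqrt(9.81 * 0.55)
C = sqrt(5.3955)
C = 2.3228 m/s

2.3228


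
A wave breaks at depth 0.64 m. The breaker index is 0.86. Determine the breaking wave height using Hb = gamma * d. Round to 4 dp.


Hb = gamma * d
Hb = 0.86 * 0.64
Hb = 0.5504 m

0.5504


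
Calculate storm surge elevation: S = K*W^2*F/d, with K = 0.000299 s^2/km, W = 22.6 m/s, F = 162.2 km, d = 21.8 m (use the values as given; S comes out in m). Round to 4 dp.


S = K * W^2 * F / d
W^2 = 22.6^2 = 510.76
S = 0.000299 * 510.76 * 162.2 / 21.8
Numerator = 0.000299 * 510.76 * 162.2 = 24.770736
S = 24.770736 / 21.8 = 1.1363 m

1.1363


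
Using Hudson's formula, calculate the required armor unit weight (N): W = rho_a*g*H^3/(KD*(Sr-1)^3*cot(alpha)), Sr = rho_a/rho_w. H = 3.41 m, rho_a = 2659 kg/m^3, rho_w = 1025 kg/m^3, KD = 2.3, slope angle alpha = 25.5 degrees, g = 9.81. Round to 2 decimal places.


Sr = rho_a / rho_w = 2659 / 1025 = 2.594146
(Sr - 1) = 1.594146
(Sr - 1)^3 = 4.051208
cot(25.5) = 1 / tan(25.5) = 1 / 0.476976 = 2.096544
Numerator = 2659 * 9.81 * 3.41^3 = 1034309.4239
Denominator = 2.3 * 4.051208 * 2.096544 = 19.535130
W = 1034309.4239 / 19.535130
W = 52946.13 N

52946.13


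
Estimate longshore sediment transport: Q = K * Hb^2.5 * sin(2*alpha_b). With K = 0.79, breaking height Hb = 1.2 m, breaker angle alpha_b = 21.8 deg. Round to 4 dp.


Q = K * Hb^2.5 * sin(2 * alpha_b)
Hb^2.5 = 1.2^2.5 = 1.577441
sin(2 * 21.8) = sin(43.6) = 0.689620
Q = 0.79 * 1.577441 * 0.689620
Q = 0.8594 m^3/s

0.8594


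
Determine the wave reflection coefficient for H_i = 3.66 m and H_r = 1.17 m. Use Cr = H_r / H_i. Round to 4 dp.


Cr = H_r / H_i
Cr = 1.17 / 3.66
Cr = 0.3197

0.3197


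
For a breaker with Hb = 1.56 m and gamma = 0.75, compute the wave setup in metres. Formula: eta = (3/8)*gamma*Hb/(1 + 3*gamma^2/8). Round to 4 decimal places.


eta = (3/8) * gamma * Hb / (1 + 3*gamma^2/8)
Numerator = (3/8) * 0.75 * 1.56 = 0.438750
Denominator = 1 + 3*0.75^2/8 = 1 + 0.210938 = 1.210938
eta = 0.438750 / 1.210938
eta = 0.3623 m

0.3623


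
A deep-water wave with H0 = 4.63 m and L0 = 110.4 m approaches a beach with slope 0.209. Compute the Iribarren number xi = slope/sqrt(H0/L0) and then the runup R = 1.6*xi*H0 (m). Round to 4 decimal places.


xi = slope / sqrt(H0/L0)
H0/L0 = 4.63/110.4 = 0.041938
sqrt(0.041938) = 0.204789
xi = 0.209 / 0.204789 = 1.020564
R = 1.6 * xi * H0 = 1.6 * 1.020564 * 4.63
R = 7.5603 m

7.5603


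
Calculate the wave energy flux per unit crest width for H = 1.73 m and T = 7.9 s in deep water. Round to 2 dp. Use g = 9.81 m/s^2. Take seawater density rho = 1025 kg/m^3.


P = rho * g^2 * H^2 * T / (32 * pi)
P = 1025 * 9.81^2 * 1.73^2 * 7.9 / (32 * pi)
P = 1025 * 96.2361 * 2.9929 * 7.9 / 100.53096
P = 23199.64 W/m

23199.64


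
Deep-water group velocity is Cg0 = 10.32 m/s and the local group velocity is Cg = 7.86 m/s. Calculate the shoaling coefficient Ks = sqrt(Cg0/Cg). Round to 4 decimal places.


Ks = sqrt(Cg0 / Cg)
Ks = sqrt(10.32 / 7.86)
Ks = sqrt(1.3130)
Ks = 1.1459

1.1459


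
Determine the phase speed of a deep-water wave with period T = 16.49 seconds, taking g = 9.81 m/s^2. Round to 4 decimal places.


We use the deep-water celerity formula:
C = g * T / (2 * pi)
C = 9.81 * 16.49 / (2 * 3.14159...)
C = 161.766900 / 6.283185
C = 25.7460 m/s

25.7460


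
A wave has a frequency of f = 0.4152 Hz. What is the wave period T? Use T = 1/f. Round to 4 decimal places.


T = 1 / f
T = 1 / 0.4152
T = 2.4085 s

2.4085


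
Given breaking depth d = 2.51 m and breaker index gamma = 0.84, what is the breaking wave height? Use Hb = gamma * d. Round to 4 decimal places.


Hb = gamma * d
Hb = 0.84 * 2.51
Hb = 2.1084 m

2.1084


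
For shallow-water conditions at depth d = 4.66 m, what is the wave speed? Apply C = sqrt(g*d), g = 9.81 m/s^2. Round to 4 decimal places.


Using the shallow-water approximation:
C = sqrt(g * d) = sqrt(9.81 * 4.66)
C = sqrt(45.7146)
C = 6.7613 m/s

6.7613


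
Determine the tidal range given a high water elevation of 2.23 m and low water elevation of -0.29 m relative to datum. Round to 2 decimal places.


Tidal range = High water - Low water
Tidal range = 2.23 - (-0.29)
Tidal range = 2.52 m

2.52


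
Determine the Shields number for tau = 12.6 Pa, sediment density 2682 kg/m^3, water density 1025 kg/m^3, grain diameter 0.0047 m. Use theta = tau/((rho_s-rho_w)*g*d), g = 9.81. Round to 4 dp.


theta = tau / ((rho_s - rho_w) * g * d)
rho_s - rho_w = 2682 - 1025 = 1657
Denominator = 1657 * 9.81 * 0.0047 = 76.399299
theta = 12.6 / 76.399299
theta = 0.1649

0.1649


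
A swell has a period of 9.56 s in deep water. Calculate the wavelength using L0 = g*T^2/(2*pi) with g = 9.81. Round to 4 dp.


L0 = g * T^2 / (2 * pi)
L0 = 9.81 * 9.56^2 / (2 * pi)
L0 = 9.81 * 91.3936 / 6.28319
L0 = 896.5712 / 6.28319
L0 = 142.6937 m

142.6937


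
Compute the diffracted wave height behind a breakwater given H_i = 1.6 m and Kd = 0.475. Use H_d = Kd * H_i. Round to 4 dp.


H_d = Kd * H_i
H_d = 0.475 * 1.6
H_d = 0.7600 m

0.7600


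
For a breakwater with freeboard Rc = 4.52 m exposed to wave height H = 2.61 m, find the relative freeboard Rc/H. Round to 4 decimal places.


Relative freeboard = Rc / H
= 4.52 / 2.61
= 1.7318

1.7318


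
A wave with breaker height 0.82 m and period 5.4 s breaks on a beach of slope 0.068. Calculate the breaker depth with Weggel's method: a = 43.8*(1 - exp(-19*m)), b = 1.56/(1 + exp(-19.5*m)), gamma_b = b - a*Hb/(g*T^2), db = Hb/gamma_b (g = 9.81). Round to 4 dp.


a = 43.8 * (1 - exp(-19 * m))
exp(-19 * 0.068) = exp(-1.2920) = 0.274721
a = 43.8 * (1 - 0.274721) = 31.767229
b = 1.56 / (1 + exp(-19.5 * m))
exp(-19.5 * 0.068) = exp(-1.3260) = 0.265537
b = 1.56 / (1 + 0.265537) = 1.232678
Hb / (g * T^2) = 0.82 / (9.81 * 5.4^2) = 0.82 / 286.0596 = 0.00286654
gamma_b = b - a * Hb/(g*T^2) = 1.232678 - 31.767229 * 0.00286654 = 1.141616
db = Hb / gamma_b = 0.82 / 1.141616
db = 0.7183 m

0.7183


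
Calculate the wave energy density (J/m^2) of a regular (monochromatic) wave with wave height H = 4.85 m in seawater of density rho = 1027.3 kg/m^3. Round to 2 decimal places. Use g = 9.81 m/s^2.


E = (1/8) * rho * g * H^2
E = (1/8) * 1027.3 * 9.81 * 4.85^2
E = 0.125 * 1027.3 * 9.81 * 23.5225
E = 29631.92 J/m^2

29631.92


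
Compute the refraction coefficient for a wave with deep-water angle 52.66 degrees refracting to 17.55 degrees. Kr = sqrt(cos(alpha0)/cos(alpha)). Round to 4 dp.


Kr = sqrt(cos(alpha0) / cos(alpha))
cos(52.66) = 0.606544
cos(17.55) = 0.953454
Kr = sqrt(0.606544 / 0.953454)
Kr = sqrt(0.636154)
Kr = 0.7976

0.7976


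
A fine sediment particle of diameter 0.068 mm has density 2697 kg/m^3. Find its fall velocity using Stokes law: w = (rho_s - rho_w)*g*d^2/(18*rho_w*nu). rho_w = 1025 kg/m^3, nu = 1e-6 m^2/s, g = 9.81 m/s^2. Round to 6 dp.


w = (rho_s - rho_w) * g * d^2 / (18 * rho_w * nu)
d = 0.068 mm = 0.000068 m
rho_s - rho_w = 2697 - 1025 = 1672
Numerator = 1672 * 9.81 * (0.000068)^2 = 0.000075844328
Denominator = 18 * 1025 * 1e-6 = 0.018450
w = 0.004111 m/s

0.004111


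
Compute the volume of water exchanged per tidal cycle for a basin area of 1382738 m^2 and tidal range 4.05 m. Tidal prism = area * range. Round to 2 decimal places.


Tidal prism = Area * Tidal range
P = 1382738 * 4.05
P = 5600088.90 m^3

5600088.90


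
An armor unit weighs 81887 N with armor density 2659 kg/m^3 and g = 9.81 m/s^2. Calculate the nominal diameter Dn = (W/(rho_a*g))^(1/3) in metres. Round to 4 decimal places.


V = W / (rho_a * g)
V = 81887 / (2659 * 9.81)
V = 81887 / 26084.79
V = 3.139262 m^3
Dn = V^(1/3) = 3.139262^(1/3)
Dn = 1.4642 m

1.4642


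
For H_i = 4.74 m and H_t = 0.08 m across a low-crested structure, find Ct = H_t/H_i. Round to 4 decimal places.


Ct = H_t / H_i
Ct = 0.08 / 4.74
Ct = 0.0169

0.0169


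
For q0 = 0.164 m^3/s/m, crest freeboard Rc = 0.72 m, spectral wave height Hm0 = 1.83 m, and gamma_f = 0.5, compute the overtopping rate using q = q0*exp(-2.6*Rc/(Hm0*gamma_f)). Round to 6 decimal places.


q = q0 * exp(-2.6 * Rc / (Hm0 * gamma_f))
Exponent = -2.6 * 0.72 / (1.83 * 0.5)
= -2.6 * 0.72 / 0.9150
= -2.045902
exp(-2.045902) = 0.129264
q = 0.164 * 0.129264
q = 0.021199 m^3/s/m

0.021199


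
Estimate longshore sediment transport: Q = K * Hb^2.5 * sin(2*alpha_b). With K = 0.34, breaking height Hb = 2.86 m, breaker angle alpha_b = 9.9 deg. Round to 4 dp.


Q = K * Hb^2.5 * sin(2 * alpha_b)
Hb^2.5 = 2.86^2.5 = 13.832959
sin(2 * 9.9) = sin(19.8) = 0.338738
Q = 0.34 * 13.832959 * 0.338738
Q = 1.5932 m^3/s

1.5932


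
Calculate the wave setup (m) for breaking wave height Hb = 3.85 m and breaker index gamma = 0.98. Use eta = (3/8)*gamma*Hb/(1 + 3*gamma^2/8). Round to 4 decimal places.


eta = (3/8) * gamma * Hb / (1 + 3*gamma^2/8)
Numerator = (3/8) * 0.98 * 3.85 = 1.414875
Denominator = 1 + 3*0.98^2/8 = 1 + 0.360150 = 1.360150
eta = 1.414875 / 1.360150
eta = 1.0402 m

1.0402


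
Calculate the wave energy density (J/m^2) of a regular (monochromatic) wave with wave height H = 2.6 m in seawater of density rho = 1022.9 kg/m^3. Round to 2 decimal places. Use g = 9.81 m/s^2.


E = (1/8) * rho * g * H^2
E = (1/8) * 1022.9 * 9.81 * 2.6^2
E = 0.125 * 1022.9 * 9.81 * 6.7600
E = 8479.28 J/m^2

8479.28


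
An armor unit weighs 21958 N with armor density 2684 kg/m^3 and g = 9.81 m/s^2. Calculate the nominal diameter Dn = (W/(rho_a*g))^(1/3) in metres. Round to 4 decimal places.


V = W / (rho_a * g)
V = 21958 / (2684 * 9.81)
V = 21958 / 26330.04
V = 0.833952 m^3
Dn = V^(1/3) = 0.833952^(1/3)
Dn = 0.9413 m

0.9413


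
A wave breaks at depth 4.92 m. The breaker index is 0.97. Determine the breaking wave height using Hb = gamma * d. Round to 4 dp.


Hb = gamma * d
Hb = 0.97 * 4.92
Hb = 4.7724 m

4.7724


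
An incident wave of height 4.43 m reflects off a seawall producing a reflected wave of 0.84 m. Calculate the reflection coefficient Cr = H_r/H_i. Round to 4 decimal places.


Cr = H_r / H_i
Cr = 0.84 / 4.43
Cr = 0.1896

0.1896


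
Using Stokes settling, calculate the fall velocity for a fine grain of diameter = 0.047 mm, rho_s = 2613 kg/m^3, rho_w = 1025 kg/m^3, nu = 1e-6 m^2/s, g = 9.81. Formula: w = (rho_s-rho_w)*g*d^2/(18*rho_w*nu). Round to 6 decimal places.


w = (rho_s - rho_w) * g * d^2 / (18 * rho_w * nu)
d = 0.047 mm = 0.000047 m
rho_s - rho_w = 2613 - 1025 = 1588
Numerator = 1588 * 9.81 * (0.000047)^2 = 0.000034412421
Denominator = 18 * 1025 * 1e-6 = 0.018450
w = 0.001865 m/s

0.001865


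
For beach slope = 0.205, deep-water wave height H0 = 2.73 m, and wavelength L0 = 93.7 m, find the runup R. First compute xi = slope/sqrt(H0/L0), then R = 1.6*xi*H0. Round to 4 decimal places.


xi = slope / sqrt(H0/L0)
H0/L0 = 2.73/93.7 = 0.029136
sqrt(0.029136) = 0.170691
xi = 0.205 / 0.170691 = 1.200998
R = 1.6 * xi * H0 = 1.6 * 1.200998 * 2.73
R = 5.2460 m

5.2460


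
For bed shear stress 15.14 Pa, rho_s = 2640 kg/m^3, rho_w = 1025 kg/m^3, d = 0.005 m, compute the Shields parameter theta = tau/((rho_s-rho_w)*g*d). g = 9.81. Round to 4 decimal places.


theta = tau / ((rho_s - rho_w) * g * d)
rho_s - rho_w = 2640 - 1025 = 1615
Denominator = 1615 * 9.81 * 0.005 = 79.215750
theta = 15.14 / 79.215750
theta = 0.1911

0.1911


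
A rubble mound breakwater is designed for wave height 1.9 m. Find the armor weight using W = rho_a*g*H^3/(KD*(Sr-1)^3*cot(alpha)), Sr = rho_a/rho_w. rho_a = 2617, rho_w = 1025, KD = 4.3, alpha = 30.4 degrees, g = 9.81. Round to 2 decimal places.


Sr = rho_a / rho_w = 2617 / 1025 = 2.553171
(Sr - 1) = 1.553171
(Sr - 1)^3 = 3.746775
cot(30.4) = 1 / tan(30.4) = 1 / 0.586697 = 1.704459
Numerator = 2617 * 9.81 * 1.9^3 = 176089.5294
Denominator = 4.3 * 3.746775 * 1.704459 = 27.460759
W = 176089.5294 / 27.460759
W = 6412.41 N

6412.41


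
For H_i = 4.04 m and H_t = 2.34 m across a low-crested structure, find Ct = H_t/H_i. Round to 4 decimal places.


Ct = H_t / H_i
Ct = 2.34 / 4.04
Ct = 0.5792

0.5792


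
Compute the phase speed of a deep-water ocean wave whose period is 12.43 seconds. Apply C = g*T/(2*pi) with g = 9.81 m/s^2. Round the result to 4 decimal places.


We use the deep-water celerity formula:
C = g * T / (2 * pi)
C = 9.81 * 12.43 / (2 * 3.14159...)
C = 121.938300 / 6.283185
C = 19.4071 m/s

19.4071


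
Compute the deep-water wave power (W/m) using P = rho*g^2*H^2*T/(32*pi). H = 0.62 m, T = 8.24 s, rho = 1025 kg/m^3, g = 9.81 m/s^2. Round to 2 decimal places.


P = rho * g^2 * H^2 * T / (32 * pi)
P = 1025 * 9.81^2 * 0.62^2 * 8.24 / (32 * pi)
P = 1025 * 96.2361 * 0.3844 * 8.24 / 100.53096
P = 3107.94 W/m

3107.94


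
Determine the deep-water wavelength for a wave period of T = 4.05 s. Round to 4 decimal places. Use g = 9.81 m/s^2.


L0 = g * T^2 / (2 * pi)
L0 = 9.81 * 4.05^2 / (2 * pi)
L0 = 9.81 * 16.4025 / 6.28319
L0 = 160.9085 / 6.28319
L0 = 25.6094 m

25.6094


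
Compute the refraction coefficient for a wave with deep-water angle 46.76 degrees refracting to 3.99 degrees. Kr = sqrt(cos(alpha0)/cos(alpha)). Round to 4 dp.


Kr = sqrt(cos(alpha0) / cos(alpha))
cos(46.76) = 0.685056
cos(3.99) = 0.997576
Kr = sqrt(0.685056 / 0.997576)
Kr = sqrt(0.686720)
Kr = 0.8287

0.8287


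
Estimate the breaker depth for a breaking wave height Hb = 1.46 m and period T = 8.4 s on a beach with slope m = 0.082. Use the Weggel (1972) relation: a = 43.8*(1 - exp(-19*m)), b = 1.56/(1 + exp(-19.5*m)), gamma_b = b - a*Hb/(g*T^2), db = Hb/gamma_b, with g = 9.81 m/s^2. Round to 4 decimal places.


a = 43.8 * (1 - exp(-19 * m))
exp(-19 * 0.082) = exp(-1.5580) = 0.210557
a = 43.8 * (1 - 0.210557) = 34.577614
b = 1.56 / (1 + exp(-19.5 * m))
exp(-19.5 * 0.082) = exp(-1.5990) = 0.202099
b = 1.56 / (1 + 0.202099) = 1.297731
Hb / (g * T^2) = 1.46 / (9.81 * 8.4^2) = 1.46 / 692.1936 = 0.00210924
gamma_b = b - a * Hb/(g*T^2) = 1.297731 - 34.577614 * 0.00210924 = 1.224798
db = Hb / gamma_b = 1.46 / 1.224798
db = 1.1920 m

1.1920


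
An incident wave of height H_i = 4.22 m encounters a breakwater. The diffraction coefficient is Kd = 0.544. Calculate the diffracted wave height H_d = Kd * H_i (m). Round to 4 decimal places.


H_d = Kd * H_i
H_d = 0.544 * 4.22
H_d = 2.2957 m

2.2957


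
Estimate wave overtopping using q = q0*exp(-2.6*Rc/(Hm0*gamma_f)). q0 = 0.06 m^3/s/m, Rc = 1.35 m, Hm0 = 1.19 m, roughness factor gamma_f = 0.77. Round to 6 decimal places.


q = q0 * exp(-2.6 * Rc / (Hm0 * gamma_f))
Exponent = -2.6 * 1.35 / (1.19 * 0.77)
= -2.6 * 1.35 / 0.9163
= -3.830623
exp(-3.830623) = 0.021696
q = 0.06 * 0.021696
q = 0.001302 m^3/s/m

0.001302


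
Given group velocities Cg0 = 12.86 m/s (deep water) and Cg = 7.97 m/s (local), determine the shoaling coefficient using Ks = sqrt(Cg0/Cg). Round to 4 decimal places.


Ks = sqrt(Cg0 / Cg)
Ks = sqrt(12.86 / 7.97)
Ks = sqrt(1.6136)
Ks = 1.2703

1.2703


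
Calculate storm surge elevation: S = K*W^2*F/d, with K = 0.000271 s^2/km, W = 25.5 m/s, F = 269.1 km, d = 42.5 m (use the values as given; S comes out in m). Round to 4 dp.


S = K * W^2 * F / d
W^2 = 25.5^2 = 650.25
S = 0.000271 * 650.25 * 269.1 / 42.5
Numerator = 0.000271 * 650.25 * 269.1 = 47.420197
S = 47.420197 / 42.5 = 1.1158 m

1.1158


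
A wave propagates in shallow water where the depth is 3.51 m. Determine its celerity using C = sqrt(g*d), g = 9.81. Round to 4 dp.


Using the shallow-water approximation:
C = sqrt(g * d) = sqrt(9.81 * 3.51)
C = sqrt(34.4331)
C = 5.8680 m/s

5.8680


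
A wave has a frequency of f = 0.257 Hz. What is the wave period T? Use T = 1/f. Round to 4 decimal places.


T = 1 / f
T = 1 / 0.257
T = 3.8911 s

3.8911


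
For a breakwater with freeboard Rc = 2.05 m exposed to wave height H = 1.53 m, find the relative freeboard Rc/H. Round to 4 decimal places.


Relative freeboard = Rc / H
= 2.05 / 1.53
= 1.3399

1.3399


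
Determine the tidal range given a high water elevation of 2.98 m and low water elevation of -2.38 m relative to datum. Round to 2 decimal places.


Tidal range = High water - Low water
Tidal range = 2.98 - (-2.38)
Tidal range = 5.36 m

5.36


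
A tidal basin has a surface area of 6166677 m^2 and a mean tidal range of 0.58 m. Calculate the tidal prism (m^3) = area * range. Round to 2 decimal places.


Tidal prism = Area * Tidal range
P = 6166677 * 0.58
P = 3576672.66 m^3

3576672.66


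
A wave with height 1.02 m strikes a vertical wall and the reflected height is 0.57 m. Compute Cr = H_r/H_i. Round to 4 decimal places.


Cr = H_r / H_i
Cr = 0.57 / 1.02
Cr = 0.5588

0.5588


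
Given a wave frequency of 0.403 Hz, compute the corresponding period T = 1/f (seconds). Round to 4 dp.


T = 1 / f
T = 1 / 0.403
T = 2.4814 s

2.4814


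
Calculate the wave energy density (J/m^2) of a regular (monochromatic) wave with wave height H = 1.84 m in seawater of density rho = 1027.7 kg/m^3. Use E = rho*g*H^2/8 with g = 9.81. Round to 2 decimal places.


E = (1/8) * rho * g * H^2
E = (1/8) * 1027.7 * 9.81 * 1.84^2
E = 0.125 * 1027.7 * 9.81 * 3.3856
E = 4266.59 J/m^2

4266.59


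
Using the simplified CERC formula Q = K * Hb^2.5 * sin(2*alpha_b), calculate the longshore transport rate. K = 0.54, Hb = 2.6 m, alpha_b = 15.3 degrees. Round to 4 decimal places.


Q = K * Hb^2.5 * sin(2 * alpha_b)
Hb^2.5 = 2.6^2.5 = 10.900172
sin(2 * 15.3) = sin(30.6) = 0.509041
Q = 0.54 * 10.900172 * 0.509041
Q = 2.9963 m^3/s

2.9963


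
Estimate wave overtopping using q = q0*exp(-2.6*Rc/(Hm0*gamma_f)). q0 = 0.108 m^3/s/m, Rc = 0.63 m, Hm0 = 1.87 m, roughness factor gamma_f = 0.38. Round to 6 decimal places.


q = q0 * exp(-2.6 * Rc / (Hm0 * gamma_f))
Exponent = -2.6 * 0.63 / (1.87 * 0.38)
= -2.6 * 0.63 / 0.7106
= -2.305094
exp(-2.305094) = 0.099749
q = 0.108 * 0.099749
q = 0.010773 m^3/s/m

0.010773


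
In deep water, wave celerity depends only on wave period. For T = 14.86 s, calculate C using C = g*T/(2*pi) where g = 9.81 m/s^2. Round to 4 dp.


We use the deep-water celerity formula:
C = g * T / (2 * pi)
C = 9.81 * 14.86 / (2 * 3.14159...)
C = 145.776600 / 6.283185
C = 23.2011 m/s

23.2011


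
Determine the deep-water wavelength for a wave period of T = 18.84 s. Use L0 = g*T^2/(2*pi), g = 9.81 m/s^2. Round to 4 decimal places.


L0 = g * T^2 / (2 * pi)
L0 = 9.81 * 18.84^2 / (2 * pi)
L0 = 9.81 * 354.9456 / 6.28319
L0 = 3482.0163 / 6.28319
L0 = 554.1801 m

554.1801


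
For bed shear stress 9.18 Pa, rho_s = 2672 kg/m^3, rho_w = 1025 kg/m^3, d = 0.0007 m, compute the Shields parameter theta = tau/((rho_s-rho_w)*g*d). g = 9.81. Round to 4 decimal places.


theta = tau / ((rho_s - rho_w) * g * d)
rho_s - rho_w = 2672 - 1025 = 1647
Denominator = 1647 * 9.81 * 0.0007 = 11.309949
theta = 9.18 / 11.309949
theta = 0.8117

0.8117


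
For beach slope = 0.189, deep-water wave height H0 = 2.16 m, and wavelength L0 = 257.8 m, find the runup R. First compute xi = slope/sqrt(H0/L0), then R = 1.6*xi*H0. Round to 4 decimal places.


xi = slope / sqrt(H0/L0)
H0/L0 = 2.16/257.8 = 0.008379
sqrt(0.008379) = 0.091535
xi = 0.189 / 0.091535 = 2.064792
R = 1.6 * xi * H0 = 1.6 * 2.064792 * 2.16
R = 7.1359 m

7.1359


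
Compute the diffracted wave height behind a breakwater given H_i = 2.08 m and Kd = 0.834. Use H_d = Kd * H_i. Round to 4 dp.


H_d = Kd * H_i
H_d = 0.834 * 2.08
H_d = 1.7347 m

1.7347


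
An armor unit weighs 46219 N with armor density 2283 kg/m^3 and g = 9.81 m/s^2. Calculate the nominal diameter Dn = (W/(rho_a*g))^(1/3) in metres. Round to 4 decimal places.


V = W / (rho_a * g)
V = 46219 / (2283 * 9.81)
V = 46219 / 22396.23
V = 2.063696 m^3
Dn = V^(1/3) = 2.063696^(1/3)
Dn = 1.2732 m

1.2732


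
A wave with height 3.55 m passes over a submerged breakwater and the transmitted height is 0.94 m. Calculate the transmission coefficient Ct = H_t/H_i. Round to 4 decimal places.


Ct = H_t / H_i
Ct = 0.94 / 3.55
Ct = 0.2648

0.2648


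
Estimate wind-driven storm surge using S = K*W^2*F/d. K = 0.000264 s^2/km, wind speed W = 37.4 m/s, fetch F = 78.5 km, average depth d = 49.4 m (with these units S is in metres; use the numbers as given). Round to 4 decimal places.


S = K * W^2 * F / d
W^2 = 37.4^2 = 1398.76
S = 0.000264 * 1398.76 * 78.5 / 49.4
Numerator = 0.000264 * 1398.76 * 78.5 = 28.987902
S = 28.987902 / 49.4 = 0.5868 m

0.5868


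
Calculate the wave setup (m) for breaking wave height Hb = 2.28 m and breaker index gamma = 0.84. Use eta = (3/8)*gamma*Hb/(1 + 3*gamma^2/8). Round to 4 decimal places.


eta = (3/8) * gamma * Hb / (1 + 3*gamma^2/8)
Numerator = (3/8) * 0.84 * 2.28 = 0.718200
Denominator = 1 + 3*0.84^2/8 = 1 + 0.264600 = 1.264600
eta = 0.718200 / 1.264600
eta = 0.5679 m

0.5679


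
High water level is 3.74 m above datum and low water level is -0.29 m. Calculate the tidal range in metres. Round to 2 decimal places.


Tidal range = High water - Low water
Tidal range = 3.74 - (-0.29)
Tidal range = 4.03 m

4.03


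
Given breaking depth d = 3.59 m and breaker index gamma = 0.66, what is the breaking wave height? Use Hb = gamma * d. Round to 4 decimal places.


Hb = gamma * d
Hb = 0.66 * 3.59
Hb = 2.3694 m

2.3694


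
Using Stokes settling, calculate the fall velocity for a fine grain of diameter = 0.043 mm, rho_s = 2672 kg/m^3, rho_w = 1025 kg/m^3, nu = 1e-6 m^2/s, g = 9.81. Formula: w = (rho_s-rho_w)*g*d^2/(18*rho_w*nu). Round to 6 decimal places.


w = (rho_s - rho_w) * g * d^2 / (18 * rho_w * nu)
d = 0.043 mm = 0.000043 m
rho_s - rho_w = 2672 - 1025 = 1647
Numerator = 1647 * 9.81 * (0.000043)^2 = 0.000029874422
Denominator = 18 * 1025 * 1e-6 = 0.018450
w = 0.001619 m/s

0.001619


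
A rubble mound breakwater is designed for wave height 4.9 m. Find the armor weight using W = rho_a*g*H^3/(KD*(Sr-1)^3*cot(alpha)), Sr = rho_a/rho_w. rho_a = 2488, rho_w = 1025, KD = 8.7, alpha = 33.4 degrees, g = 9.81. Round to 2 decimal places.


Sr = rho_a / rho_w = 2488 / 1025 = 2.427317
(Sr - 1) = 1.427317
(Sr - 1)^3 = 2.907779
cot(33.4) = 1 / tan(33.4) = 1 / 0.659379 = 1.516580
Numerator = 2488 * 9.81 * 4.9^3 = 2871492.0847
Denominator = 8.7 * 2.907779 * 1.516580 = 38.365940
W = 2871492.0847 / 38.365940
W = 74844.83 N

74844.83


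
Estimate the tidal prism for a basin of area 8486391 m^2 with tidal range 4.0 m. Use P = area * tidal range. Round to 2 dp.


Tidal prism = Area * Tidal range
P = 8486391 * 4.0
P = 33945564.00 m^3

33945564.00


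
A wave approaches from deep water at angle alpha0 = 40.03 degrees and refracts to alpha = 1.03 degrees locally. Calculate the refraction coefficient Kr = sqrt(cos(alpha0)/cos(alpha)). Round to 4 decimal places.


Kr = sqrt(cos(alpha0) / cos(alpha))
cos(40.03) = 0.765708
cos(1.03) = 0.999838
Kr = sqrt(0.765708 / 0.999838)
Kr = sqrt(0.765832)
Kr = 0.8751

0.8751


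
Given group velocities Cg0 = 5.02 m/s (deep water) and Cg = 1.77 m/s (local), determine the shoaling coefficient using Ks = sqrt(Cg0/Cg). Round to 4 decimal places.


Ks = sqrt(Cg0 / Cg)
Ks = sqrt(5.02 / 1.77)
Ks = sqrt(2.8362)
Ks = 1.6841

1.6841


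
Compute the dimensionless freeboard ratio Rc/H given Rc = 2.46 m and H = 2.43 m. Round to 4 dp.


Relative freeboard = Rc / H
= 2.46 / 2.43
= 1.0123

1.0123


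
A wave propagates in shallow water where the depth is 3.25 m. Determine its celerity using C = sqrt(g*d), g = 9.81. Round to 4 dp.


Using the shallow-water approximation:
C = sqrt(g * d) = sqrt(9.81 * 3.25)
C = sqrt(31.8825)
C = 5.6465 m/s

5.6465


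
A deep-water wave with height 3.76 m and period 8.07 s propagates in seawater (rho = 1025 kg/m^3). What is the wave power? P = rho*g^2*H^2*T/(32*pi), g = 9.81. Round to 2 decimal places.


P = rho * g^2 * H^2 * T / (32 * pi)
P = 1025 * 9.81^2 * 3.76^2 * 8.07 / (32 * pi)
P = 1025 * 96.2361 * 14.1376 * 8.07 / 100.53096
P = 111946.69 W/m

111946.69


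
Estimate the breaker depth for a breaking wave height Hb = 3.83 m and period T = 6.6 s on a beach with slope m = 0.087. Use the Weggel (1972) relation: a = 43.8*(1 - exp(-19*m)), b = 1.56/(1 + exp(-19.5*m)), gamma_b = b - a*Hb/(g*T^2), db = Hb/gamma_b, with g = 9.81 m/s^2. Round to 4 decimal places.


a = 43.8 * (1 - exp(-19 * m))
exp(-19 * 0.087) = exp(-1.6530) = 0.191475
a = 43.8 * (1 - 0.191475) = 35.413412
b = 1.56 / (1 + exp(-19.5 * m))
exp(-19.5 * 0.087) = exp(-1.6965) = 0.183324
b = 1.56 / (1 + 0.183324) = 1.318320
Hb / (g * T^2) = 3.83 / (9.81 * 6.6^2) = 3.83 / 427.3236 = 0.00896276
gamma_b = b - a * Hb/(g*T^2) = 1.318320 - 35.413412 * 0.00896276 = 1.000918
db = Hb / gamma_b = 3.83 / 1.000918
db = 3.8265 m

3.8265


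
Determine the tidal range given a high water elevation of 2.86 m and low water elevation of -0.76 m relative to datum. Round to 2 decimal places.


Tidal range = High water - Low water
Tidal range = 2.86 - (-0.76)
Tidal range = 3.62 m

3.62


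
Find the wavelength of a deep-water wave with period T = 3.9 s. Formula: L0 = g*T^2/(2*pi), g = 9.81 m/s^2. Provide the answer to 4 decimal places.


L0 = g * T^2 / (2 * pi)
L0 = 9.81 * 3.9^2 / (2 * pi)
L0 = 9.81 * 15.2100 / 6.28319
L0 = 149.2101 / 6.28319
L0 = 23.7475 m

23.7475


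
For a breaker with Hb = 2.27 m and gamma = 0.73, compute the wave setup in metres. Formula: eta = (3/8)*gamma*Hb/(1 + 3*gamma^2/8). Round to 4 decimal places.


eta = (3/8) * gamma * Hb / (1 + 3*gamma^2/8)
Numerator = (3/8) * 0.73 * 2.27 = 0.621413
Denominator = 1 + 3*0.73^2/8 = 1 + 0.199838 = 1.199838
eta = 0.621413 / 1.199838
eta = 0.5179 m

0.5179


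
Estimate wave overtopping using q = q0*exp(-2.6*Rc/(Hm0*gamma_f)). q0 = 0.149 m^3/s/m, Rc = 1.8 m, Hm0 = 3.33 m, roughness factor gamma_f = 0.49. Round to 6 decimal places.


q = q0 * exp(-2.6 * Rc / (Hm0 * gamma_f))
Exponent = -2.6 * 1.8 / (3.33 * 0.49)
= -2.6 * 1.8 / 1.6317
= -2.868174
exp(-2.868174) = 0.056803
q = 0.149 * 0.056803
q = 0.008464 m^3/s/m

0.008464


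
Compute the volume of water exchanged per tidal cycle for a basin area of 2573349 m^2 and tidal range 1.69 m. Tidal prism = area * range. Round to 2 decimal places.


Tidal prism = Area * Tidal range
P = 2573349 * 1.69
P = 4348959.81 m^3

4348959.81


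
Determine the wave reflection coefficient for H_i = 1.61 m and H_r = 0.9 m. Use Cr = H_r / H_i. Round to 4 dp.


Cr = H_r / H_i
Cr = 0.9 / 1.61
Cr = 0.5590

0.5590


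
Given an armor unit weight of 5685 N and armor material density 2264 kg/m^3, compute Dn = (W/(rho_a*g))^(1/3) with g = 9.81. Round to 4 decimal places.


V = W / (rho_a * g)
V = 5685 / (2264 * 9.81)
V = 5685 / 22209.84
V = 0.255968 m^3
Dn = V^(1/3) = 0.255968^(1/3)
Dn = 0.6349 m

0.6349


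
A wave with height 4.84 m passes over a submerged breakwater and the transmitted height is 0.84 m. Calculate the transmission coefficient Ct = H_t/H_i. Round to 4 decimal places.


Ct = H_t / H_i
Ct = 0.84 / 4.84
Ct = 0.1736

0.1736


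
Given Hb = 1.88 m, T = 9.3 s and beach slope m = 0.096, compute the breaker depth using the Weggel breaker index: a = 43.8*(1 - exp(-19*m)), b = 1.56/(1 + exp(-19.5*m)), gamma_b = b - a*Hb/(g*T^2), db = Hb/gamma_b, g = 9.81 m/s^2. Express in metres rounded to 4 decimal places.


a = 43.8 * (1 - exp(-19 * m))
exp(-19 * 0.096) = exp(-1.8240) = 0.161379
a = 43.8 * (1 - 0.161379) = 36.731602
b = 1.56 / (1 + exp(-19.5 * m))
exp(-19.5 * 0.096) = exp(-1.8720) = 0.153816
b = 1.56 / (1 + 0.153816) = 1.352036
Hb / (g * T^2) = 1.88 / (9.81 * 9.3^2) = 1.88 / 848.4669 = 0.00221576
gamma_b = b - a * Hb/(g*T^2) = 1.352036 - 36.731602 * 0.00221576 = 1.270647
db = Hb / gamma_b = 1.88 / 1.270647
db = 1.4796 m

1.4796


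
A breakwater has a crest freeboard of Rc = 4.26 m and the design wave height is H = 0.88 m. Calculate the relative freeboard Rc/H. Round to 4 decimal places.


Relative freeboard = Rc / H
= 4.26 / 0.88
= 4.8409

4.8409


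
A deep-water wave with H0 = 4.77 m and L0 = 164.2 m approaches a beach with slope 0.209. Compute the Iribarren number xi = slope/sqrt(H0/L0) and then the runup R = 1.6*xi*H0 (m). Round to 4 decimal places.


xi = slope / sqrt(H0/L0)
H0/L0 = 4.77/164.2 = 0.029050
sqrt(0.029050) = 0.170440
xi = 0.209 / 0.170440 = 1.226235
R = 1.6 * xi * H0 = 1.6 * 1.226235 * 4.77
R = 9.3586 m

9.3586


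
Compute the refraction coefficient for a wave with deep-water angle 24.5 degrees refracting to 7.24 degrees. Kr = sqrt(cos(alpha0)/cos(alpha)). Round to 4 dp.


Kr = sqrt(cos(alpha0) / cos(alpha))
cos(24.5) = 0.909961
cos(7.24) = 0.992027
Kr = sqrt(0.909961 / 0.992027)
Kr = sqrt(0.917275)
Kr = 0.9577

0.9577


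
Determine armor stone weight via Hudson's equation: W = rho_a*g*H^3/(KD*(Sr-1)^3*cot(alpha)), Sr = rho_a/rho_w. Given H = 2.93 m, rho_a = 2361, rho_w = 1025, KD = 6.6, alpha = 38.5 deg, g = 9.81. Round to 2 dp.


Sr = rho_a / rho_w = 2361 / 1025 = 2.303415
(Sr - 1) = 1.303415
(Sr - 1)^3 = 2.214358
cot(38.5) = 1 / tan(38.5) = 1 / 0.795436 = 1.257172
Numerator = 2361 * 9.81 * 2.93^3 = 582596.4789
Denominator = 6.6 * 2.214358 * 1.257172 = 18.373273
W = 582596.4789 / 18.373273
W = 31708.91 N

31708.91


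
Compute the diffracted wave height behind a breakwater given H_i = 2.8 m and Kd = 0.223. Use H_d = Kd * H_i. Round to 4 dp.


H_d = Kd * H_i
H_d = 0.223 * 2.8
H_d = 0.6244 m

0.6244


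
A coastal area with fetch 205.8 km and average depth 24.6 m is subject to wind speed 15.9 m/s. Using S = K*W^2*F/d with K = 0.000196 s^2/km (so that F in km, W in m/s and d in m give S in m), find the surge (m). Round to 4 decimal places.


S = K * W^2 * F / d
W^2 = 15.9^2 = 252.81
S = 0.000196 * 252.81 * 205.8 / 24.6
Numerator = 0.000196 * 252.81 * 205.8 = 10.197546
S = 10.197546 / 24.6 = 0.4145 m

0.4145


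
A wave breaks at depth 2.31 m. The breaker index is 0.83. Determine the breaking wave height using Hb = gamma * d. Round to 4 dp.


Hb = gamma * d
Hb = 0.83 * 2.31
Hb = 1.9173 m

1.9173


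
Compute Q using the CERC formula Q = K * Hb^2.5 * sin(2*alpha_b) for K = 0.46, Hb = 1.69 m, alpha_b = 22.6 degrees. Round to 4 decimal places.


Q = K * Hb^2.5 * sin(2 * alpha_b)
Hb^2.5 = 1.69^2.5 = 3.712930
sin(2 * 22.6) = sin(45.2) = 0.709571
Q = 0.46 * 3.712930 * 0.709571
Q = 1.2119 m^3/s

1.2119


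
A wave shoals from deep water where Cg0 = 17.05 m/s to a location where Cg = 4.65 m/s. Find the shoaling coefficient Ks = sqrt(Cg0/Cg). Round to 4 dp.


Ks = sqrt(Cg0 / Cg)
Ks = sqrt(17.05 / 4.65)
Ks = sqrt(3.6667)
Ks = 1.9149

1.9149


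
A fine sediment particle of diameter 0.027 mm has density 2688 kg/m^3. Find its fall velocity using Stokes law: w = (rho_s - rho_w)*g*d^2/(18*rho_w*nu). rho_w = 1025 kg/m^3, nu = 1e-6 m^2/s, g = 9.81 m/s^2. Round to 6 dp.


w = (rho_s - rho_w) * g * d^2 / (18 * rho_w * nu)
d = 0.027 mm = 0.000027 m
rho_s - rho_w = 2688 - 1025 = 1663
Numerator = 1663 * 9.81 * (0.000027)^2 = 0.000011892928
Denominator = 18 * 1025 * 1e-6 = 0.018450
w = 0.000645 m/s

0.000645


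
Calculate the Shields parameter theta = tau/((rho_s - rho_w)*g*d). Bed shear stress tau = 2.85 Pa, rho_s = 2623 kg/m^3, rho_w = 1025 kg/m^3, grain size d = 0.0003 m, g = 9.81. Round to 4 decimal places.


theta = tau / ((rho_s - rho_w) * g * d)
rho_s - rho_w = 2623 - 1025 = 1598
Denominator = 1598 * 9.81 * 0.0003 = 4.702914
theta = 2.85 / 4.702914
theta = 0.6060

0.6060


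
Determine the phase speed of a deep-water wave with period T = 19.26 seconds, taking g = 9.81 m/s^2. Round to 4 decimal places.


We use the deep-water celerity formula:
C = g * T / (2 * pi)
C = 9.81 * 19.26 / (2 * 3.14159...)
C = 188.940600 / 6.283185
C = 30.0708 m/s

30.0708


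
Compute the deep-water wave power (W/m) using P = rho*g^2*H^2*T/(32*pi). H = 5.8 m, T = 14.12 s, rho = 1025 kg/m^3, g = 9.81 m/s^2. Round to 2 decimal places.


P = rho * g^2 * H^2 * T / (32 * pi)
P = 1025 * 9.81^2 * 5.8^2 * 14.12 / (32 * pi)
P = 1025 * 96.2361 * 33.6400 * 14.12 / 100.53096
P = 466071.68 W/m

466071.68


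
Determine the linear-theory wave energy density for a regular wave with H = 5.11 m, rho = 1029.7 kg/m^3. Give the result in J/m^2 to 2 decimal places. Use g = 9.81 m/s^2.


E = (1/8) * rho * g * H^2
E = (1/8) * 1029.7 * 9.81 * 5.11^2
E = 0.125 * 1029.7 * 9.81 * 26.1121
E = 32970.96 J/m^2

32970.96


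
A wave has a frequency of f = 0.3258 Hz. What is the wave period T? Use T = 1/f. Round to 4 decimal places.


T = 1 / f
T = 1 / 0.3258
T = 3.0694 s

3.0694


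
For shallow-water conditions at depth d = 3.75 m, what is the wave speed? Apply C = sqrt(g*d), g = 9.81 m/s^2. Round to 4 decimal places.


Using the shallow-water approximation:
C = sqrt(g * d) = sqrt(9.81 * 3.75)
C = sqrt(36.7875)
C = 6.0653 m/s

6.0653


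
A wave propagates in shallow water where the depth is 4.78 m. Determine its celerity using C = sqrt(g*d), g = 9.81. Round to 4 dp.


Using the shallow-water approximation:
C = sqrt(g * d) = sqrt(9.81 * 4.78)
C = sqrt(46.8918)
C = 6.8478 m/s

6.8478


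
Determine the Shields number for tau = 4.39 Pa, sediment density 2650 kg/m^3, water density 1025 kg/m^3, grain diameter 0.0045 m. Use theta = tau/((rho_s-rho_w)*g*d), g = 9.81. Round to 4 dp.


theta = tau / ((rho_s - rho_w) * g * d)
rho_s - rho_w = 2650 - 1025 = 1625
Denominator = 1625 * 9.81 * 0.0045 = 71.735625
theta = 4.39 / 71.735625
theta = 0.0612

0.0612


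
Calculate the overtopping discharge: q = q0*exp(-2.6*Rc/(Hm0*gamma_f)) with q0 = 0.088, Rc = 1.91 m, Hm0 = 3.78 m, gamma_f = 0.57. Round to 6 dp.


q = q0 * exp(-2.6 * Rc / (Hm0 * gamma_f))
Exponent = -2.6 * 1.91 / (3.78 * 0.57)
= -2.6 * 1.91 / 2.1546
= -2.304836
exp(-2.304836) = 0.099775
q = 0.088 * 0.099775
q = 0.008780 m^3/s/m

0.008780


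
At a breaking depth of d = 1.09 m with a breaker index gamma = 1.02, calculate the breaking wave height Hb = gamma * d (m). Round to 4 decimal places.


Hb = gamma * d
Hb = 1.02 * 1.09
Hb = 1.1118 m

1.1118


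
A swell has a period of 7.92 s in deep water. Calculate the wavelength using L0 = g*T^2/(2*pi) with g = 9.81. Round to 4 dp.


L0 = g * T^2 / (2 * pi)
L0 = 9.81 * 7.92^2 / (2 * pi)
L0 = 9.81 * 62.7264 / 6.28319
L0 = 615.3460 / 6.28319
L0 = 97.9354 m

97.9354


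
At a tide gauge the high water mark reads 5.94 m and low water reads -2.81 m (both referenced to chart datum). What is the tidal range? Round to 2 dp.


Tidal range = High water - Low water
Tidal range = 5.94 - (-2.81)
Tidal range = 8.75 m

8.75


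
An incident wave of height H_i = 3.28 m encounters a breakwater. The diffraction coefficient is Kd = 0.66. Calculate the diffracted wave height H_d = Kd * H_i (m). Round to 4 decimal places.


H_d = Kd * H_i
H_d = 0.66 * 3.28
H_d = 2.1648 m

2.1648


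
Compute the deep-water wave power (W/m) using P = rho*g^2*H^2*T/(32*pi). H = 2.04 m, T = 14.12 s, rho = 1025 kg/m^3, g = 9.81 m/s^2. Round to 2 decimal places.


P = rho * g^2 * H^2 * T / (32 * pi)
P = 1025 * 9.81^2 * 2.04^2 * 14.12 / (32 * pi)
P = 1025 * 96.2361 * 4.1616 * 14.12 / 100.53096
P = 57657.67 W/m

57657.67


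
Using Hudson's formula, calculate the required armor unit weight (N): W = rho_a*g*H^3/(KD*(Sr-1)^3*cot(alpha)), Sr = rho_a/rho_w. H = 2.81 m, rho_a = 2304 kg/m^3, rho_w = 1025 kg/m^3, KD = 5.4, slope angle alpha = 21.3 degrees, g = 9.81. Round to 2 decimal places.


Sr = rho_a / rho_w = 2304 / 1025 = 2.247805
(Sr - 1) = 1.247805
(Sr - 1)^3 = 1.942853
cot(21.3) = 1 / tan(21.3) = 1 / 0.389884 = 2.564867
Numerator = 2304 * 9.81 * 2.81^3 = 501499.4278
Denominator = 5.4 * 1.942853 * 2.564867 = 26.909071
W = 501499.4278 / 26.909071
W = 18636.82 N

18636.82


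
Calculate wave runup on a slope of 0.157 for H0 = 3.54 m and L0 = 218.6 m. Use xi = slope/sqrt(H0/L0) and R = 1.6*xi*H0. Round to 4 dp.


xi = slope / sqrt(H0/L0)
H0/L0 = 3.54/218.6 = 0.016194
sqrt(0.016194) = 0.127255
xi = 0.157 / 0.127255 = 1.233738
R = 1.6 * xi * H0 = 1.6 * 1.233738 * 3.54
R = 6.9879 m

6.9879


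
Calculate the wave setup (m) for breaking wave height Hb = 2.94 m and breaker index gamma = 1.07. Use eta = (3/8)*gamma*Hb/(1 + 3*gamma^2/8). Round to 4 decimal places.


eta = (3/8) * gamma * Hb / (1 + 3*gamma^2/8)
Numerator = (3/8) * 1.07 * 2.94 = 1.179675
Denominator = 1 + 3*1.07^2/8 = 1 + 0.429338 = 1.429338
eta = 1.179675 / 1.429338
eta = 0.8253 m

0.8253


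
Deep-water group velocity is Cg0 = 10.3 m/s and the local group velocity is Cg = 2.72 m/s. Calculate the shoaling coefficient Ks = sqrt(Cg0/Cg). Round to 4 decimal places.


Ks = sqrt(Cg0 / Cg)
Ks = sqrt(10.3 / 2.72)
Ks = sqrt(3.7868)
Ks = 1.9460

1.9460


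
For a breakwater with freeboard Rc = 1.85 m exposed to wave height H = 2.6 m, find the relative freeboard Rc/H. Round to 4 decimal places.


Relative freeboard = Rc / H
= 1.85 / 2.6
= 0.7115

0.7115


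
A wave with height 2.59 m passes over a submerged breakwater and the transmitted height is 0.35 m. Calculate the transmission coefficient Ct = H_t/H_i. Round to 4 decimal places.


Ct = H_t / H_i
Ct = 0.35 / 2.59
Ct = 0.1351

0.1351


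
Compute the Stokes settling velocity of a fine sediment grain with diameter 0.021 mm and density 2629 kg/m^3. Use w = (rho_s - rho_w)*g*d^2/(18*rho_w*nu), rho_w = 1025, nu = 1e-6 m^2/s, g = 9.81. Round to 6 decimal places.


w = (rho_s - rho_w) * g * d^2 / (18 * rho_w * nu)
d = 0.021 mm = 0.000021 m
rho_s - rho_w = 2629 - 1025 = 1604
Numerator = 1604 * 9.81 * (0.000021)^2 = 0.000006939241
Denominator = 18 * 1025 * 1e-6 = 0.018450
w = 0.000376 m/s

0.000376
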